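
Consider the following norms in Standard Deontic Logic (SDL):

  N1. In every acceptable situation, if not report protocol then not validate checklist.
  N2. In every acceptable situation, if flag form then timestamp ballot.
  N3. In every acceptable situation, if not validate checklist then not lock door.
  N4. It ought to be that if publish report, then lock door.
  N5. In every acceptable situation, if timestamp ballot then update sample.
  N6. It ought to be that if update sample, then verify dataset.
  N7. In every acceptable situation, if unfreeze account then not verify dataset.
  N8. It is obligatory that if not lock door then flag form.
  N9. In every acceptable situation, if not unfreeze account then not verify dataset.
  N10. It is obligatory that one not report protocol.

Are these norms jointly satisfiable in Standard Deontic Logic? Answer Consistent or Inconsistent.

Premises 7 and 9 are O(unfreeze_account → ¬verify_dataset) and O(¬unfreeze_account → ¬verify_dataset); every ideal world satisfies unfreeze_account or ¬unfreeze_account, so in either case ¬verify_dataset holds — hence O(¬verify_dataset).
Premise 6 is O(update_sample → verify_dataset); contrapositively O(¬verify_dataset → ¬update_sample). Since O(¬verify_dataset) holds, K gives O(¬update_sample).
Premise 5, O(timestamp_ballot → update_sample), contraposes to O(¬update_sample → ¬timestamp_ballot); with O(¬update_sample) we get O(¬timestamp_ballot).
Premise 2, O(flag_form → timestamp_ballot), contraposes to O(¬timestamp_ballot → ¬flag_form); with O(¬timestamp_ballot) we get O(¬flag_form).
The contrapositive of premise 8 (O(¬lock_door → flag_form)) is O(¬flag_form → lock_door), and O(¬flag_form) is already established, so O(lock_door).
Premise 3, O(¬validate_checklist → ¬lock_door), contraposes to O(lock_door → validate_checklist); with O(lock_door) we get O(validate_checklist).
Premise 1 is O(¬report_protocol → ¬validate_checklist); contrapositively O(validate_checklist → report_protocol). Since O(validate_checklist) holds, K gives O(report_protocol).
However, premise 10 gives O(¬report_protocol).
We now have both O(report_protocol) and O(¬report_protocol) — report_protocol is simultaneously obligatory and forbidden, violating the D-axiom.

Inconsistent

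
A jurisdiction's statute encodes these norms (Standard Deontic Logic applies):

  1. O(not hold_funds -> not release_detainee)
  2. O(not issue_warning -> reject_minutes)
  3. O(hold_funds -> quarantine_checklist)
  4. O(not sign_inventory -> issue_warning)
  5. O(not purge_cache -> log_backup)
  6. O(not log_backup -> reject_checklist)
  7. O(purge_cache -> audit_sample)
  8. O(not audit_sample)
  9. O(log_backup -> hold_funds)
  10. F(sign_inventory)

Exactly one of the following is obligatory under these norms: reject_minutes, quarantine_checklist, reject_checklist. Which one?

quarantine_checklist

From premise 8 we have O(not audit_sample).
Premise 7 is O(purge_cache -> audit_sample); contrapositively O(not audit_sample -> not purge_cache). Since O(not audit_sample) holds, K gives O(not purge_cache).
With premise 5, O(not purge_cache -> log_backup), the K-axiom yields O(log_backup).
Applying K to premise 9 (O(log_backup -> hold_funds)) and O(log_backup) yields O(hold_funds).
With premise 3, O(hold_funds -> quarantine_checklist), the K-axiom yields O(quarantine_checklist).
So O(quarantine_checklist) holds — quarantine_checklist is obligatory. None of the other listed options is made obligatory by any chain of premises.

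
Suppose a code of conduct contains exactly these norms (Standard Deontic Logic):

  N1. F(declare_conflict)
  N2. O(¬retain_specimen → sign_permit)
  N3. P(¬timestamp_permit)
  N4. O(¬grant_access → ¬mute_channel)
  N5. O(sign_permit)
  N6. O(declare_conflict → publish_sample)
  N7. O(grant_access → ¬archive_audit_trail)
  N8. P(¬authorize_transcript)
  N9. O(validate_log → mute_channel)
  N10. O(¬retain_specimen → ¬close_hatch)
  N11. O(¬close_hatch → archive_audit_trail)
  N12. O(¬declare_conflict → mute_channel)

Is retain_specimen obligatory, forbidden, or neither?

Obligatory

F(declare_conflict) at premise 1 means O(¬declare_conflict).
With premise 12, O(¬declare_conflict → mute_channel), the K-axiom yields O(mute_channel).
Premise 4 is O(¬grant_access → ¬mute_channel); contrapositively O(mute_channel → grant_access). Since O(mute_channel) holds, K gives O(grant_access).
With premise 7, O(grant_access → ¬archive_audit_trail), the K-axiom yields O(¬archive_audit_trail).
Premise 11, O(¬close_hatch → archive_audit_trail), contraposes to O(¬archive_audit_trail → close_hatch); with O(¬archive_audit_trail) we get O(close_hatch).
Premise 10, O(¬retain_specimen → ¬close_hatch), contraposes to O(close_hatch → retain_specimen); with O(close_hatch) we get O(retain_specimen).
Premises 2, 3, 5, 6, 8, 9 do not contribute to this derivation.
Hence retain_specimen is obligatory.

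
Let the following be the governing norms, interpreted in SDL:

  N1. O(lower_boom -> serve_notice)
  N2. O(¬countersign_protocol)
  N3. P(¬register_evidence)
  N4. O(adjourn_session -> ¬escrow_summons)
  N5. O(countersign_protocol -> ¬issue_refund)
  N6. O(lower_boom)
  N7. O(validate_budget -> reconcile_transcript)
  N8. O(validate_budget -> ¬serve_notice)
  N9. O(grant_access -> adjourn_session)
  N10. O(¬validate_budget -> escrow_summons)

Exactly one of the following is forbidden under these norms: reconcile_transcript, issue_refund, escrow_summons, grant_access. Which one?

grant_access

Premise 6 gives O(lower_boom).
Applying K to premise 1 (O(lower_boom -> serve_notice)) and O(lower_boom) yields O(serve_notice).
The contrapositive of premise 8 (O(validate_budget -> ¬serve_notice)) is O(serve_notice -> ¬validate_budget), and O(serve_notice) is already established, so O(¬validate_budget).
With premise 10, O(¬validate_budget -> escrow_summons), the K-axiom yields O(escrow_summons).
The contrapositive of premise 4 (O(adjourn_session -> ¬escrow_summons)) is O(escrow_summons -> ¬adjourn_session), and O(escrow_summons) is already established, so O(¬adjourn_session).
Premise 9 is O(grant_access -> adjourn_session); contrapositively O(¬adjourn_session -> ¬grant_access). Since O(¬adjourn_session) holds, K gives O(¬grant_access).
So O(¬grant_access) holds, i.e. grant_access is forbidden. None of the other listed options is forbidden under the premises.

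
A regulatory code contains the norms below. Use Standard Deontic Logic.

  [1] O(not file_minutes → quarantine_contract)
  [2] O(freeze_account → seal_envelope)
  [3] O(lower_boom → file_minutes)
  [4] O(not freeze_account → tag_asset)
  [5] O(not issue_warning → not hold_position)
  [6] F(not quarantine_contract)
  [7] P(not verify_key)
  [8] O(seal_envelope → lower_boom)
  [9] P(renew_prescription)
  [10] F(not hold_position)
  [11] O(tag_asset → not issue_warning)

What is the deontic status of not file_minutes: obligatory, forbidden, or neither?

Premise 10, F(not hold_position), is equivalent to O(hold_position).
Premise 5, O(not issue_warning → not hold_position), contraposes to O(hold_position → issue_warning); with O(hold_position) we get O(issue_warning).
The contrapositive of premise 11 (O(tag_asset → not issue_warning)) is O(issue_warning → not tag_asset), and O(issue_warning) is already established, so O(not tag_asset).
Premise 4, O(not freeze_account → tag_asset), contraposes to O(not tag_asset → freeze_account); with O(not tag_asset) we get O(freeze_account).
Applying K to premise 2 (O(freeze_account → seal_envelope)) and O(freeze_account) yields O(seal_envelope).
Premise 8 is O(seal_envelope → lower_boom); since O(seal_envelope), deontic closure gives O(lower_boom).
Premise 3 is O(lower_boom → file_minutes); since O(lower_boom), deontic closure gives O(file_minutes).
Premises 1, 6, 7, 9 do not contribute to this derivation.
Thus O(file_minutes), which is F(not file_minutes): not file_minutes is forbidden.

Forbidden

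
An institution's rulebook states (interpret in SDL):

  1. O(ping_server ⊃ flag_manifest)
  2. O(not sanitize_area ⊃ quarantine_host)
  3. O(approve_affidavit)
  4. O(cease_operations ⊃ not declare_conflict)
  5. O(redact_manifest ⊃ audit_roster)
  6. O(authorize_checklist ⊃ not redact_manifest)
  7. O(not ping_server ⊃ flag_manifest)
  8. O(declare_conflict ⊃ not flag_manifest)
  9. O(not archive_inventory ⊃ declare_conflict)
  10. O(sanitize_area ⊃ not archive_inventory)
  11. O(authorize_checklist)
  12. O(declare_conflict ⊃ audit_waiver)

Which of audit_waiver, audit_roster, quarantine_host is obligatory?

Premises 7 and 1 are O(not ping_server ⊃ flag_manifest) and O(ping_server ⊃ flag_manifest); every ideal world satisfies not ping_server or ping_server, so in either case flag_manifest holds — hence O(flag_manifest).
Premise 8, O(declare_conflict ⊃ not flag_manifest), contraposes to O(flag_manifest ⊃ not declare_conflict); with O(flag_manifest) we get O(not declare_conflict).
Premise 9, O(not archive_inventory ⊃ declare_conflict), contraposes to O(not declare_conflict ⊃ archive_inventory); with O(not declare_conflict) we get O(archive_inventory).
The contrapositive of premise 10 (O(sanitize_area ⊃ not archive_inventory)) is O(archive_inventory ⊃ not sanitize_area), and O(archive_inventory) is already established, so O(not sanitize_area).
With premise 2, O(not sanitize_area ⊃ quarantine_host), the K-axiom yields O(quarantine_host).
So O(quarantine_host) holds — quarantine_host is obligatory. None of the other listed options is made obligatory by any chain of premises.

quarantine_host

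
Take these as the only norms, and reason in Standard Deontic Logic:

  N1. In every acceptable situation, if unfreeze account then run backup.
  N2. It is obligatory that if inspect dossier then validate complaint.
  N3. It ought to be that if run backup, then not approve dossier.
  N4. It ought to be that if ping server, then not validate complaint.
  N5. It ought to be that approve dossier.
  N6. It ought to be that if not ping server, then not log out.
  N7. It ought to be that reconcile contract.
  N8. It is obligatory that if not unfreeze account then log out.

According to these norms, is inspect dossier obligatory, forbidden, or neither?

Forbidden

Premise 5 gives O(approve_dossier).
Premise 3, O(run_backup → ¬approve_dossier), contraposes to O(approve_dossier → ¬run_backup); with O(approve_dossier) we get O(¬run_backup).
Premise 1, O(unfreeze_account → run_backup), contraposes to O(¬run_backup → ¬unfreeze_account); with O(¬run_backup) we get O(¬unfreeze_account).
Premise 8 is O(¬unfreeze_account → log_out); since O(¬unfreeze_account), deontic closure gives O(log_out).
Premise 6 is O(¬ping_server → ¬log_out); contrapositively O(log_out → ping_server). Since O(log_out) holds, K gives O(ping_server).
Premise 4 is O(ping_server → ¬validate_complaint); since O(ping_server), deontic closure gives O(¬validate_complaint).
The contrapositive of premise 2 (O(inspect_dossier → validate_complaint)) is O(¬validate_complaint → ¬inspect_dossier), and O(¬validate_complaint) is already established, so O(¬inspect_dossier).
Premise 7 does not contribute to this derivation.
Thus O(¬inspect_dossier), which is F(inspect_dossier): inspect_dossier is forbidden.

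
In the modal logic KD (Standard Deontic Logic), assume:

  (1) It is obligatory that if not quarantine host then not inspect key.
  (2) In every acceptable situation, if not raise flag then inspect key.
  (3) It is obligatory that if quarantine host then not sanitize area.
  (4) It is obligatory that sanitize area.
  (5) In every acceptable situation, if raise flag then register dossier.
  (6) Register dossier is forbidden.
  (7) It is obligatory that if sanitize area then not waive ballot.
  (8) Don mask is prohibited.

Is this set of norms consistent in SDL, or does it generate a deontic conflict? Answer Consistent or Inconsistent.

Inconsistent

Premise 6, F(register_dossier), is equivalent to O(¬register_dossier).
The contrapositive of premise 5 (O(raise_flag → register_dossier)) is O(¬register_dossier → ¬raise_flag), and O(¬register_dossier) is already established, so O(¬raise_flag).
Premise 2 is O(¬raise_flag → inspect_key); since O(¬raise_flag), deontic closure gives O(inspect_key).
Premise 1 is O(¬quarantine_host → ¬inspect_key); contrapositively O(inspect_key → quarantine_host). Since O(inspect_key) holds, K gives O(quarantine_host).
With premise 3, O(quarantine_host → ¬sanitize_area), the K-axiom yields O(¬sanitize_area).
But premise 4 directly asserts O(sanitize_area).
We now have both O(¬sanitize_area) and O(sanitize_area) — sanitize_area is simultaneously obligatory and forbidden, violating the D-axiom.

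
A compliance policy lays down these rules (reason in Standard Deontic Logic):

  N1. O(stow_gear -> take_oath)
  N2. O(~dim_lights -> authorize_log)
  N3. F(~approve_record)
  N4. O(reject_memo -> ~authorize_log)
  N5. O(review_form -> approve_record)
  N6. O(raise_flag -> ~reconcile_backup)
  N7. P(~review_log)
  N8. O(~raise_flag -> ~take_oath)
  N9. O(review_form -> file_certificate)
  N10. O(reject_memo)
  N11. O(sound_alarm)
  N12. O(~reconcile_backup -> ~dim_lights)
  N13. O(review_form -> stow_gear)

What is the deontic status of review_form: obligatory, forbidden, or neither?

From premise 10 we have O(reject_memo).
With premise 4, O(reject_memo -> ~authorize_log), the K-axiom yields O(~authorize_log).
Premise 2 is O(~dim_lights -> authorize_log); contrapositively O(~authorize_log -> dim_lights). Since O(~authorize_log) holds, K gives O(dim_lights).
The contrapositive of premise 12 (O(~reconcile_backup -> ~dim_lights)) is O(dim_lights -> reconcile_backup), and O(dim_lights) is already established, so O(reconcile_backup).
Premise 6 is O(raise_flag -> ~reconcile_backup); contrapositively O(reconcile_backup -> ~raise_flag). Since O(reconcile_backup) holds, K gives O(~raise_flag).
Premise 8 is O(~raise_flag -> ~take_oath); since O(~raise_flag), deontic closure gives O(~take_oath).
Premise 1, O(stow_gear -> take_oath), contraposes to O(~take_oath -> ~stow_gear); with O(~take_oath) we get O(~stow_gear).
Premise 13, O(review_form -> stow_gear), contraposes to O(~stow_gear -> ~review_form); with O(~stow_gear) we get O(~review_form).
Premises 3, 5, 7, 9, 11 do not contribute to this derivation.
Thus O(~review_form), which is F(review_form): review_form is forbidden.

Forbidden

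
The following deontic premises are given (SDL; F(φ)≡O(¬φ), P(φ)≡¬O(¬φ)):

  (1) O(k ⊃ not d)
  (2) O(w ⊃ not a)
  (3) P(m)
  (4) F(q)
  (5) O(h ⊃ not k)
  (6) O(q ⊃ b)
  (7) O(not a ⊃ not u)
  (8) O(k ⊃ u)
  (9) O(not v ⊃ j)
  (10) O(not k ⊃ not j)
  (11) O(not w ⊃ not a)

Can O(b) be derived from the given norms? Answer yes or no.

Premise 6 is O(q ⊃ b), but O(q) is not derivable from the premises, so it does not yield O(b).
No other premise forces O(b). An ideal world satisfying every premise can still have b false, so O(b) is not derivable.

No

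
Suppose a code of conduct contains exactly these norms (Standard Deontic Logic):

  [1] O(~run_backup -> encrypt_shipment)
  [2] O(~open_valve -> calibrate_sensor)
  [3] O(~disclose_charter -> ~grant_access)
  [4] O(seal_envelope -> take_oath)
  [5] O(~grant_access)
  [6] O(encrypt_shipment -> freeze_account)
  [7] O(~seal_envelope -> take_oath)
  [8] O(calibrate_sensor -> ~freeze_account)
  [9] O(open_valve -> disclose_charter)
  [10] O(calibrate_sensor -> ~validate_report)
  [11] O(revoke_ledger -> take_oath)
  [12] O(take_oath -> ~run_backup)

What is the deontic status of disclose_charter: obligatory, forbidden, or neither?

Obligatory

By case analysis on seal_envelope: premise 4 gives O(seal_envelope -> take_oath) and premise 7 gives O(~seal_envelope -> take_oath), so O(take_oath) either way.
From O(take_oath) and premise 12, O(take_oath -> ~run_backup), we obtain O(~run_backup).
From O(~run_backup) and premise 1, O(~run_backup -> encrypt_shipment), we obtain O(encrypt_shipment).
Applying K to premise 6 (O(encrypt_shipment -> freeze_account)) and O(encrypt_shipment) yields O(freeze_account).
Premise 8, O(calibrate_sensor -> ~freeze_account), contraposes to O(freeze_account -> ~calibrate_sensor); with O(freeze_account) we get O(~calibrate_sensor).
The contrapositive of premise 2 (O(~open_valve -> calibrate_sensor)) is O(~calibrate_sensor -> open_valve), and O(~calibrate_sensor) is already established, so O(open_valve).
Applying K to premise 9 (O(open_valve -> disclose_charter)) and O(open_valve) yields O(disclose_charter).
Premises 3, 5, 10, 11 do not contribute to this derivation.
Hence disclose_charter is obligatory.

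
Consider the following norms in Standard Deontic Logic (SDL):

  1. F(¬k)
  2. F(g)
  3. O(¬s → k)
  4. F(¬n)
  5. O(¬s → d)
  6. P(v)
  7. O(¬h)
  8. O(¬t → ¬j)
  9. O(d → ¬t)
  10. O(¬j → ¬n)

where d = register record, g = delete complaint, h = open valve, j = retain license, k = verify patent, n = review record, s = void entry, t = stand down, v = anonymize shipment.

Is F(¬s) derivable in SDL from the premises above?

Yes

Premise 4, F(¬n), is equivalent to O(n).
The contrapositive of premise 10 (O(¬j → ¬n)) is O(n → j), and O(n) is already established, so O(j).
Premise 8, O(¬t → ¬j), contraposes to O(j → t); with O(j) we get O(t).
The contrapositive of premise 9 (O(d → ¬t)) is O(t → ¬d), and O(t) is already established, so O(¬d).
Premise 5, O(¬s → d), contraposes to O(¬d → s); with O(¬d) we get O(s).
Premises 1, 2, 3, 6, 7 do not contribute to this derivation.
So O(s) holds, i.e. F(¬s). The claim follows.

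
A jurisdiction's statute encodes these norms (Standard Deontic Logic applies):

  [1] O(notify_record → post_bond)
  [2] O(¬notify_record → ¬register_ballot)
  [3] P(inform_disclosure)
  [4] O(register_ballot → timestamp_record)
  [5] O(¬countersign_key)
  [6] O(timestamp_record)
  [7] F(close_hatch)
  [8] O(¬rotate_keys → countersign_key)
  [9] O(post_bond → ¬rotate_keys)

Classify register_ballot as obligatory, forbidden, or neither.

Forbidden

Premise 5 gives O(¬countersign_key).
Premise 8, O(¬rotate_keys → countersign_key), contraposes to O(¬countersign_key → rotate_keys); with O(¬countersign_key) we get O(rotate_keys).
Premise 9, O(post_bond → ¬rotate_keys), contraposes to O(rotate_keys → ¬post_bond); with O(rotate_keys) we get O(¬post_bond).
Premise 1, O(notify_record → post_bond), contraposes to O(¬post_bond → ¬notify_record); with O(¬post_bond) we get O(¬notify_record).
With premise 2, O(¬notify_record → ¬register_ballot), the K-axiom yields O(¬register_ballot).
Premises 3, 4, 6, 7 do not contribute to this derivation.
Thus O(¬register_ballot), which is F(register_ballot): register_ballot is forbidden.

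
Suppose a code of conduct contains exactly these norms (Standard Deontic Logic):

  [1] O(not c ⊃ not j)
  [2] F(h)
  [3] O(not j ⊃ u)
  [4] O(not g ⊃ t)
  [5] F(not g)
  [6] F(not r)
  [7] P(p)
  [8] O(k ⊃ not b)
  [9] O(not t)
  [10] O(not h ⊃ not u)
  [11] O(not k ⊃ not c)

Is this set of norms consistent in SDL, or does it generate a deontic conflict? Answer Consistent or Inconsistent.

Consistent

Premise 4 is O(not g ⊃ t), but O(not g) is not derivable from the premises, so it does not yield O(t).
So O(t) is not derivable, and the apparent clash with O(not t) does not arise.
A world satisfying every obligation exists (e.g. b=false, c=true, g=true, h=false, j=true, k=true, p=false, r=true, t=false, u=false); no atom is both obligatory and forbidden, so the set is consistent.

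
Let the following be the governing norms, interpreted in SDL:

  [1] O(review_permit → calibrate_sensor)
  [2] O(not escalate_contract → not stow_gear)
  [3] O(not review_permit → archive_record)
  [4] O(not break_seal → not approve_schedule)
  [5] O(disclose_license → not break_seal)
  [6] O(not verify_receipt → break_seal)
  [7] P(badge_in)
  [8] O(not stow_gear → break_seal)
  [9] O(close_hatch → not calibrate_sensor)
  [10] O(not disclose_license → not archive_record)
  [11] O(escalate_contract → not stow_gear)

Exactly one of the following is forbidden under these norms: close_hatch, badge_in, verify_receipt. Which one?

close_hatch

Premises 2 and 11 are O(not escalate_contract → not stow_gear) and O(escalate_contract → not stow_gear); every ideal world satisfies not escalate_contract or escalate_contract, so in either case not stow_gear holds — hence O(not stow_gear).
With premise 8, O(not stow_gear → break_seal), the K-axiom yields O(break_seal).
Premise 5, O(disclose_license → not break_seal), contraposes to O(break_seal → not disclose_license); with O(break_seal) we get O(not disclose_license).
Premise 10 is O(not disclose_license → not archive_record); since O(not disclose_license), deontic closure gives O(not archive_record).
The contrapositive of premise 3 (O(not review_permit → archive_record)) is O(not archive_record → review_permit), and O(not archive_record) is already established, so O(review_permit).
With premise 1, O(review_permit → calibrate_sensor), the K-axiom yields O(calibrate_sensor).
Premise 9, O(close_hatch → not calibrate_sensor), contraposes to O(calibrate_sensor → not close_hatch); with O(calibrate_sensor) we get O(not close_hatch).
So O(not close_hatch) holds, i.e. close_hatch is forbidden. None of the other listed options is forbidden under the premises.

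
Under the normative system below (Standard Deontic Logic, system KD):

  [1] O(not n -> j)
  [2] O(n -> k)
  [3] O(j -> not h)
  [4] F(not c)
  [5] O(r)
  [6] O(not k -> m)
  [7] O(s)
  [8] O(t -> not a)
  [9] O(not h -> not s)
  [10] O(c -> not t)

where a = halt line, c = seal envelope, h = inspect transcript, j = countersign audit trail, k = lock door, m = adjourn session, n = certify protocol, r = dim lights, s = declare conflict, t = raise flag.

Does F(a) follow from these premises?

No

Premise 8 is O(t -> not a), but O(t) is not derivable from the premises, so it does not yield O(not a).
No other premise forces O(not a). An ideal world satisfying every premise can still have a true, so F(a) is not derivable.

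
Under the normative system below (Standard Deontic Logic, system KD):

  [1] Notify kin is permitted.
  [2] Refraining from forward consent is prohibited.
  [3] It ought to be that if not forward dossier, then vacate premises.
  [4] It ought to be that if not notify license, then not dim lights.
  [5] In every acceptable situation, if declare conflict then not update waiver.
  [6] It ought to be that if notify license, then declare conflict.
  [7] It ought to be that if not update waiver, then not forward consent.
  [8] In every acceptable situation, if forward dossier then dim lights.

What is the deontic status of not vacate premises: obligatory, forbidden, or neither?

Forbidden

F(¬forward_consent) at premise 2 means O(forward_consent).
Premise 7, O(¬update_waiver → ¬forward_consent), contraposes to O(forward_consent → update_waiver); with O(forward_consent) we get O(update_waiver).
Premise 5, O(declare_conflict → ¬update_waiver), contraposes to O(update_waiver → ¬declare_conflict); with O(update_waiver) we get O(¬declare_conflict).
Premise 6 is O(notify_license → declare_conflict); contrapositively O(¬declare_conflict → ¬notify_license). Since O(¬declare_conflict) holds, K gives O(¬notify_license).
Premise 4 is O(¬notify_license → ¬dim_lights); since O(¬notify_license), deontic closure gives O(¬dim_lights).
Premise 8, O(forward_dossier → dim_lights), contraposes to O(¬dim_lights → ¬forward_dossier); with O(¬dim_lights) we get O(¬forward_dossier).
Premise 3 is O(¬forward_dossier → vacate_premises); since O(¬forward_dossier), deontic closure gives O(vacate_premises).
Premise 1 does not contribute to this derivation.
Thus O(vacate_premises), which is F(¬vacate_premises): ¬vacate_premises is forbidden.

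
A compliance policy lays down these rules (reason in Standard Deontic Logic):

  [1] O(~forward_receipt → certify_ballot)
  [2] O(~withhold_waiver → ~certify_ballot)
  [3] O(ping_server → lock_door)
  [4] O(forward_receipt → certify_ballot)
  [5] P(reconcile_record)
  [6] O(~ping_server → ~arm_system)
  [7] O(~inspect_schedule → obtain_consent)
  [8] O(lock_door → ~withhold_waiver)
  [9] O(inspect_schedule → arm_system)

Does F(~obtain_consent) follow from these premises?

Yes

Premises 1 and 4 cover both cases: O(~forward_receipt → certify_ballot) and O(forward_receipt → certify_ballot). Since ~forward_receipt ∨ forward_receipt is a tautology, O(certify_ballot) follows.
Premise 2, O(~withhold_waiver → ~certify_ballot), contraposes to O(certify_ballot → withhold_waiver); with O(certify_ballot) we get O(withhold_waiver).
Premise 8 is O(lock_door → ~withhold_waiver); contrapositively O(withhold_waiver → ~lock_door). Since O(withhold_waiver) holds, K gives O(~lock_door).
Premise 3, O(ping_server → lock_door), contraposes to O(~lock_door → ~ping_server); with O(~lock_door) we get O(~ping_server).
With premise 6, O(~ping_server → ~arm_system), the K-axiom yields O(~arm_system).
Premise 9, O(inspect_schedule → arm_system), contraposes to O(~arm_system → ~inspect_schedule); with O(~arm_system) we get O(~inspect_schedule).
Premise 7 is O(~inspect_schedule → obtain_consent); since O(~inspect_schedule), deontic closure gives O(obtain_consent).
Premise 5 does not contribute to this derivation.
So O(obtain_consent) holds, i.e. F(~obtain_consent). The claim follows.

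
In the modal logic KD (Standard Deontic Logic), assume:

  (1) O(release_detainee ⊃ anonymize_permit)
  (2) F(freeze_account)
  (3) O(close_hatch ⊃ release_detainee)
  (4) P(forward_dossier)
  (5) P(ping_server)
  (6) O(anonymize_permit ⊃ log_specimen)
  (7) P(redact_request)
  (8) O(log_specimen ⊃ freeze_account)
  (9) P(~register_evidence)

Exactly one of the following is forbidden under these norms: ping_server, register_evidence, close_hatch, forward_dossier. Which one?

Premise 2 is F(freeze_account), i.e. O(~freeze_account).
Premise 8 is O(log_specimen ⊃ freeze_account); contrapositively O(~freeze_account ⊃ ~log_specimen). Since O(~freeze_account) holds, K gives O(~log_specimen).
The contrapositive of premise 6 (O(anonymize_permit ⊃ log_specimen)) is O(~log_specimen ⊃ ~anonymize_permit), and O(~log_specimen) is already established, so O(~anonymize_permit).
The contrapositive of premise 1 (O(release_detainee ⊃ anonymize_permit)) is O(~anonymize_permit ⊃ ~release_detainee), and O(~anonymize_permit) is already established, so O(~release_detainee).
Premise 3 is O(close_hatch ⊃ release_detainee); contrapositively O(~release_detainee ⊃ ~close_hatch). Since O(~release_detainee) holds, K gives O(~close_hatch).
So O(~close_hatch) holds, i.e. close_hatch is forbidden. None of the other listed options is forbidden under the premises.

close_hatch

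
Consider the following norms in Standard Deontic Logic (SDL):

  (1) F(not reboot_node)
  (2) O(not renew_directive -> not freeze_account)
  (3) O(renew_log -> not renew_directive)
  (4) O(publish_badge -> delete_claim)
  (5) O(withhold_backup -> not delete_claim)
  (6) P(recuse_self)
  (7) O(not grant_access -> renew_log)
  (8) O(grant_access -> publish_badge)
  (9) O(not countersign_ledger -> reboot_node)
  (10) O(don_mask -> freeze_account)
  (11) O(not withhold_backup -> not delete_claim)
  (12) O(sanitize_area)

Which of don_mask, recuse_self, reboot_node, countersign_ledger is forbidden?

don_mask

By case analysis on withhold_backup: premise 5 gives O(withhold_backup -> not delete_claim) and premise 11 gives O(not withhold_backup -> not delete_claim), so O(not delete_claim) either way.
The contrapositive of premise 4 (O(publish_badge -> delete_claim)) is O(not delete_claim -> not publish_badge), and O(not delete_claim) is already established, so O(not publish_badge).
Premise 8 is O(grant_access -> publish_badge); contrapositively O(not publish_badge -> not grant_access). Since O(not publish_badge) holds, K gives O(not grant_access).
From O(not grant_access) and premise 7, O(not grant_access -> renew_log), we obtain O(renew_log).
Applying K to premise 3 (O(renew_log -> not renew_directive)) and O(renew_log) yields O(not renew_directive).
Premise 2 is O(not renew_directive -> not freeze_account); since O(not renew_directive), deontic closure gives O(not freeze_account).
Premise 10 is O(don_mask -> freeze_account); contrapositively O(not freeze_account -> not don_mask). Since O(not freeze_account) holds, K gives O(not don_mask).
So O(not don_mask) holds, i.e. don_mask is forbidden. None of the other listed options is forbidden under the premises.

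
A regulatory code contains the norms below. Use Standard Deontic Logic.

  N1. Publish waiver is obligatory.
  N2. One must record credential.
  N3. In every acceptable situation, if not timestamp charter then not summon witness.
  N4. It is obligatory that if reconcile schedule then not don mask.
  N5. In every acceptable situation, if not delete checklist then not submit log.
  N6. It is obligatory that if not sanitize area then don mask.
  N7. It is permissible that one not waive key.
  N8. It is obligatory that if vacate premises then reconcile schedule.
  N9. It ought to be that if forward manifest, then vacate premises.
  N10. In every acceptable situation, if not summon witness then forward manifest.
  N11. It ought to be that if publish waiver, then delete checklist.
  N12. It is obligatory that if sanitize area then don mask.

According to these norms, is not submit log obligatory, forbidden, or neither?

Neither

Premise 5 is O(¬delete_checklist → ¬submit_log), but O(¬delete_checklist) is not derivable from the premises, so it does not yield O(¬submit_log).
No premise or chain of K-axiom applications forces O(¬submit_log), and none forces O(submit_log). So ¬submit_log is neither obligatory nor forbidden under these norms.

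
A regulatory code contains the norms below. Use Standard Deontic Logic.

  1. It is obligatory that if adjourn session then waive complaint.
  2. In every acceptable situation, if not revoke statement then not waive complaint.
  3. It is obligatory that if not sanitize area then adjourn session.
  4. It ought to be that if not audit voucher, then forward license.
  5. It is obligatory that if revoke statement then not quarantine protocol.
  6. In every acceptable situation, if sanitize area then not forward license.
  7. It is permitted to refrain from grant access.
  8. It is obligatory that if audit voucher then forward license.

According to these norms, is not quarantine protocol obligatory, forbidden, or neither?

Obligatory

By case analysis on audit_voucher: premise 8 gives O(audit_voucher → forward_license) and premise 4 gives O(¬audit_voucher → forward_license), so O(forward_license) either way.
Premise 6 is O(sanitize_area → ¬forward_license); contrapositively O(forward_license → ¬sanitize_area). Since O(forward_license) holds, K gives O(¬sanitize_area).
From O(¬sanitize_area) and premise 3, O(¬sanitize_area → adjourn_session), we obtain O(adjourn_session).
From O(adjourn_session) and premise 1, O(adjourn_session → waive_complaint), we obtain O(waive_complaint).
Premise 2 is O(¬revoke_statement → ¬waive_complaint); contrapositively O(waive_complaint → revoke_statement). Since O(waive_complaint) holds, K gives O(revoke_statement).
From O(revoke_statement) and premise 5, O(revoke_statement → ¬quarantine_protocol), we obtain O(¬quarantine_protocol).
Premise 7 does not contribute to this derivation.
Hence ¬quarantine_protocol is obligatory.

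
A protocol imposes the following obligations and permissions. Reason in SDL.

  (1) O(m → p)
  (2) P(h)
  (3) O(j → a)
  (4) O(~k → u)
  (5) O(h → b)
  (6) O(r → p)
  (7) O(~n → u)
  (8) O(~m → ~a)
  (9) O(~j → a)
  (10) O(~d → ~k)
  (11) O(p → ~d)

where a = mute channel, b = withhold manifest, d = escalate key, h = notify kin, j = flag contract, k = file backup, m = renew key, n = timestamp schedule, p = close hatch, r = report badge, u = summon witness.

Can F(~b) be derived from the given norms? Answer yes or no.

No

Premise 5 is O(h → b), but O(h) is not derivable from the premises (the permission P(h) asserts only ~O(~h), not O(h)), so it does not yield O(b).
No other premise forces O(b). An ideal world satisfying every premise can still have ~b true, so F(~b) is not derivable.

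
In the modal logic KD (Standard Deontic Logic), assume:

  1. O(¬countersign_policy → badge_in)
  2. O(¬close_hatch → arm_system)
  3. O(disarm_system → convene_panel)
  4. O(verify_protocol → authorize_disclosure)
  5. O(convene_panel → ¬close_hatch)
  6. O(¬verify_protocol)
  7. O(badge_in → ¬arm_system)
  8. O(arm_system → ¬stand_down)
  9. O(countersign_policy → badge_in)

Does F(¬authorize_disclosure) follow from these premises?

Premise 4 is O(verify_protocol → authorize_disclosure), but O(verify_protocol) is not derivable from the premises, so it does not yield O(authorize_disclosure).
No other premise forces O(authorize_disclosure). An ideal world satisfying every premise can still have ¬authorize_disclosure true, so F(¬authorize_disclosure) is not derivable.

No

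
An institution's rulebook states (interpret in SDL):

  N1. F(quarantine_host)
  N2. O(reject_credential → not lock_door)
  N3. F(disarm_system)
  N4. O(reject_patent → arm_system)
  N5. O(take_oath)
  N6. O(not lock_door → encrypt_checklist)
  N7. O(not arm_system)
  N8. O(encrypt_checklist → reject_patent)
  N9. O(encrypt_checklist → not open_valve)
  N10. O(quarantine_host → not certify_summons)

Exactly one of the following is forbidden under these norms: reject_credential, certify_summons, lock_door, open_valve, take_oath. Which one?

From premise 7 we have O(not arm_system).
The contrapositive of premise 4 (O(reject_patent → arm_system)) is O(not arm_system → not reject_patent), and O(not arm_system) is already established, so O(not reject_patent).
Premise 8, O(encrypt_checklist → reject_patent), contraposes to O(not reject_patent → not encrypt_checklist); with O(not reject_patent) we get O(not encrypt_checklist).
Premise 6, O(not lock_door → encrypt_checklist), contraposes to O(not encrypt_checklist → lock_door); with O(not encrypt_checklist) we get O(lock_door).
Premise 2, O(reject_credential → not lock_door), contraposes to O(lock_door → not reject_credential); with O(lock_door) we get O(not reject_credential).
So O(not reject_credential) holds, i.e. reject_credential is forbidden. None of the other listed options is forbidden under the premises.

reject_credential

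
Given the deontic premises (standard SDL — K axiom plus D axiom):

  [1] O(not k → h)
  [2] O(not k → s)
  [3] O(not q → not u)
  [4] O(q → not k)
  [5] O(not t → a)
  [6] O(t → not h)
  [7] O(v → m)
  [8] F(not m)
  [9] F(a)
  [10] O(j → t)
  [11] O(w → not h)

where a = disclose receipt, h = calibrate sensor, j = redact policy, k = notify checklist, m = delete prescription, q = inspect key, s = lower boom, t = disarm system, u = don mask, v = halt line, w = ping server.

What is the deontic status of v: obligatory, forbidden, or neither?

Premise 7 is O(v → m); even if O(m) held, inferring O(v) would be affirming the consequent — invalid.
No premise or chain of K-axiom applications forces O(v), and none forces O(not v). So v is neither obligatory nor forbidden under these norms.

Neither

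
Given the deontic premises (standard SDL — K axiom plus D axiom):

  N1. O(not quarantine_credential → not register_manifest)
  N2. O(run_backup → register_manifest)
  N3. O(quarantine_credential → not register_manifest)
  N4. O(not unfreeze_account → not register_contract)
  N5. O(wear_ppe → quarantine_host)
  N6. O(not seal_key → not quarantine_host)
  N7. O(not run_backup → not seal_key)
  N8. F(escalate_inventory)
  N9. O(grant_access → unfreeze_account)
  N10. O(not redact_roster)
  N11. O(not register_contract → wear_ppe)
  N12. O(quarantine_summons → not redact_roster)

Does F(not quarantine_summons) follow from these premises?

Premise 12 is O(quarantine_summons → not redact_roster); even if O(not redact_roster) held, inferring O(quarantine_summons) would be affirming the consequent — invalid.
No other premise forces O(quarantine_summons). An ideal world satisfying every premise can still have not quarantine_summons true, so F(not quarantine_summons) is not derivable.

No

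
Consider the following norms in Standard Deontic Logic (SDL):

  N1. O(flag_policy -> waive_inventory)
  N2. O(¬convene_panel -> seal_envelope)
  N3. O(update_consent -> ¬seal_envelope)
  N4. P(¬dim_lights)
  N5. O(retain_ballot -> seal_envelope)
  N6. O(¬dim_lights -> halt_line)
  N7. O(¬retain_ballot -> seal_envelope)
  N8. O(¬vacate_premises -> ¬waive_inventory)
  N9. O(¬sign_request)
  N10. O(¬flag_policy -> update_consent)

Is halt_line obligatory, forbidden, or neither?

Premise 6 is O(¬dim_lights -> halt_line), but O(¬dim_lights) is not derivable from the premises (the permission P(¬dim_lights) asserts only ¬O(dim_lights), not O(¬dim_lights)), so it does not yield O(halt_line).
No premise or chain of K-axiom applications forces O(halt_line), and none forces O(¬halt_line). So halt_line is neither obligatory nor forbidden under these norms.

Neither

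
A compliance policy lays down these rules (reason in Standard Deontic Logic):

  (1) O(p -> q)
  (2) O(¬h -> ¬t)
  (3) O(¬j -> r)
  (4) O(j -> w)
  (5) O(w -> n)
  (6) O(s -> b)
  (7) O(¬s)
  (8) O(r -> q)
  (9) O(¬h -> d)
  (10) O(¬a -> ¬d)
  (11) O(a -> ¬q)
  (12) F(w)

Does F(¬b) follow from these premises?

Premise 6 is O(s -> b), but O(s) is not derivable from the premises, so it does not yield O(b).
No other premise forces O(b). An ideal world satisfying every premise can still have ¬b true, so F(¬b) is not derivable.

No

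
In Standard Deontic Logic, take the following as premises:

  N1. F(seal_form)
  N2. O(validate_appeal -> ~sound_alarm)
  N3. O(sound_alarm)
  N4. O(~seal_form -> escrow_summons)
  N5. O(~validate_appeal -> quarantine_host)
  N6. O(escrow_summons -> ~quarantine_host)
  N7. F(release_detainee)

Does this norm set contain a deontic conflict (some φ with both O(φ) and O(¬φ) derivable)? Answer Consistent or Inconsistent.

From premise 3 we have O(sound_alarm).
Premise 2, O(validate_appeal -> ~sound_alarm), contraposes to O(sound_alarm -> ~validate_appeal); with O(sound_alarm) we get O(~validate_appeal).
From O(~validate_appeal) and premise 5, O(~validate_appeal -> quarantine_host), we obtain O(quarantine_host).
Premise 6, O(escrow_summons -> ~quarantine_host), contraposes to O(quarantine_host -> ~escrow_summons); with O(quarantine_host) we get O(~escrow_summons).
Premise 4 is O(~seal_form -> escrow_summons); contrapositively O(~escrow_summons -> seal_form). Since O(~escrow_summons) holds, K gives O(seal_form).
However, F(seal_form) at premise 1 amounts to O(~seal_form).
We now have both O(seal_form) and O(~seal_form) — seal_form is simultaneously obligatory and forbidden, violating the D-axiom.

Inconsistent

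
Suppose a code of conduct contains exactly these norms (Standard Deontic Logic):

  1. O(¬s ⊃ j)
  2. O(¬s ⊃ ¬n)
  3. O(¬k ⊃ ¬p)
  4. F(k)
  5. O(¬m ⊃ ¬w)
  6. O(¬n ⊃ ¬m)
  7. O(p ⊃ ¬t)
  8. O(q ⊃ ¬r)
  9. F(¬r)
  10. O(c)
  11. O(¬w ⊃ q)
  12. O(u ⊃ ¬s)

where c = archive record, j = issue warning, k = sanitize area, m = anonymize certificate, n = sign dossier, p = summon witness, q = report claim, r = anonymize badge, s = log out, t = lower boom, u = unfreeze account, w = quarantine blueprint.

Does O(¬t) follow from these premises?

Premise 7 is O(p ⊃ ¬t), but O(p) is not derivable from the premises, so it does not yield O(¬t).
No other premise forces O(¬t). An ideal world satisfying every premise can still have ¬t false, so O(¬t) is not derivable.

No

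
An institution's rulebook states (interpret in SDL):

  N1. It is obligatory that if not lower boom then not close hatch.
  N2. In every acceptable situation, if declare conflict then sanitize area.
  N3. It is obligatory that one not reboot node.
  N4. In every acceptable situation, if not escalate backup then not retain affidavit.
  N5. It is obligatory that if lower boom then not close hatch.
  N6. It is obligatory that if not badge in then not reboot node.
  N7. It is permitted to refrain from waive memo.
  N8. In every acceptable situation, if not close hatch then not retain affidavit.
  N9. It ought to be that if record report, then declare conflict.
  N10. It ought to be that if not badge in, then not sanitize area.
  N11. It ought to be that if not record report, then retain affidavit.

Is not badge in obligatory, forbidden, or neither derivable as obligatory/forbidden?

Forbidden

Premises 1 and 5 cover both cases: O(¬lower_boom → ¬close_hatch) and O(lower_boom → ¬close_hatch). Since ¬lower_boom ∨ lower_boom is a tautology, O(¬close_hatch) follows.
Applying K to premise 8 (O(¬close_hatch → ¬retain_affidavit)) and O(¬close_hatch) yields O(¬retain_affidavit).
Premise 11 is O(¬record_report → retain_affidavit); contrapositively O(¬retain_affidavit → record_report). Since O(¬retain_affidavit) holds, K gives O(record_report).
With premise 9, O(record_report → declare_conflict), the K-axiom yields O(declare_conflict).
Applying K to premise 2 (O(declare_conflict → sanitize_area)) and O(declare_conflict) yields O(sanitize_area).
The contrapositive of premise 10 (O(¬badge_in → ¬sanitize_area)) is O(sanitize_area → badge_in), and O(sanitize_area) is already established, so O(badge_in).
Premises 3, 4, 6, 7 do not contribute to this derivation.
Thus O(badge_in), which is F(¬badge_in): ¬badge_in is forbidden.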